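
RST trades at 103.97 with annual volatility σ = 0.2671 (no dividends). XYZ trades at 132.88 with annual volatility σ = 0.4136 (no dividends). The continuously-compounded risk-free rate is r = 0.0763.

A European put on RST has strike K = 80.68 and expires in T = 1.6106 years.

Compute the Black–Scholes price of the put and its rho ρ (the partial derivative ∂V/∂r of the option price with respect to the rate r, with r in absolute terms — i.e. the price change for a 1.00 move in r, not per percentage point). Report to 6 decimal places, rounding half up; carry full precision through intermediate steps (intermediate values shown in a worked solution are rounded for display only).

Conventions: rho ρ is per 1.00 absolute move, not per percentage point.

σ√T = 0.2671·√1.6106 = 0.338975
d₁ = (ln(S/K) + (r+σ²/2)T) / (σ√T) = (ln(103.97/80.68) + (0.0763+0.2671²/2)·1.6106) / 0.338975 = (0.253612 + 0.180341) / 0.338975 = 1.280190
d₂ = d₁ − σ√T = 1.280190 − 0.338975 = 0.941215
e^{−rT} = 0.884362
N(−d₁) = 0.100239,  N(−d₂) = 0.173297
Put price V = K·e^{−rT}·N(−d₂) − S·N(−d₁) = 12.364821 − 10.421864 = 1.942958
ρ = −K·T·e^{−rT}·N(−d₂) = -19.914781

price = 1.942958
ρ = -19.914781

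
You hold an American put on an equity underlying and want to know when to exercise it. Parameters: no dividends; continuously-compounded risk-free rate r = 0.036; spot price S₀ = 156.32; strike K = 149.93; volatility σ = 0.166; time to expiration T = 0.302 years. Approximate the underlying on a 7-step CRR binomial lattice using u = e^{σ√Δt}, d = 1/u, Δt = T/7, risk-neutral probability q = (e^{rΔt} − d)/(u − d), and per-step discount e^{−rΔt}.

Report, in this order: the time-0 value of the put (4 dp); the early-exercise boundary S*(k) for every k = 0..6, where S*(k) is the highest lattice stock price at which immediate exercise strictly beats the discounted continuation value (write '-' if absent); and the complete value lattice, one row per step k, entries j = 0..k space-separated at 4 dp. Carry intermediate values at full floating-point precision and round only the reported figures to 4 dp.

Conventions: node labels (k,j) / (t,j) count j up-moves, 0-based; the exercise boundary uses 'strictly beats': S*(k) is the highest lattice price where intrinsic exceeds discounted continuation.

params: Δt=0.04314 u=1.03508 d=0.96611 q=0.51392 e^(-rΔt)=0.99845
t_7 payoffs: 27.1311 18.3642 8.9714 0.0000 0.0000 0.0000 0.0000 0.0000
t_6: node(6,0) S=127.1068 payoff=22.8232 vs cont=22.5905 → 22.8232 [stop]  node(6,1) S=136.1812 payoff=13.7488 vs cont=13.5161 → 13.7488 [stop]  node(6,2) S=145.9036 payoff=4.0264 vs cont=4.3541 → 4.3541 [wait]  node(6,3) S=156.3200 payoff=0.0000 vs cont=0.0000 → 0.0000 [wait]  node(6,4) S=167.4801 payoff=0.0000 vs cont=0.0000 → 0.0000 [wait]  node(6,5) S=179.4369 payoff=0.0000 vs cont=0.0000 → 0.0000 [wait]  node(6,6) S=192.2474 payoff=0.0000 vs cont=0.0000 → 0.0000 [wait]  ⇒ S*(6)=136.1812
t_5: node(5,0) S=131.5658 payoff=18.3642 vs cont=18.1315 → 18.3642 [stop]  node(5,1) S=140.9586 payoff=8.9714 vs cont=8.9068 → 8.9714 [stop]  node(5,2) S=151.0220 payoff=0.0000 vs cont=2.1132 → 2.1132 [wait]  node(5,3) S=161.8039 payoff=0.0000 vs cont=0.0000 → 0.0000 [wait]  node(5,4) S=173.3554 payoff=0.0000 vs cont=0.0000 → 0.0000 [wait]  node(5,5) S=185.7317 payoff=0.0000 vs cont=0.0000 → 0.0000 [wait]  ⇒ S*(5)=140.9586
t_4: node(4,0) S=136.1812 payoff=13.7488 vs cont=13.5161 → 13.7488 [stop]  node(4,1) S=145.9036 payoff=4.0264 vs cont=5.4384 → 5.4384 [wait]  node(4,2) S=156.3200 payoff=0.0000 vs cont=1.0256 → 1.0256 [wait]  node(4,3) S=167.4801 payoff=0.0000 vs cont=0.0000 → 0.0000 [wait]  node(4,4) S=179.4369 payoff=0.0000 vs cont=0.0000 → 0.0000 [wait]  ⇒ S*(4)=136.1812
t_3: node(3,0) S=140.9586 payoff=8.9714 vs cont=9.4632 → 9.4632 [wait]  node(3,1) S=151.0220 payoff=0.0000 vs cont=3.1656 → 3.1656 [wait]  node(3,2) S=161.8039 payoff=0.0000 vs cont=0.4977 → 0.4977 [wait]  node(3,3) S=173.3554 payoff=0.0000 vs cont=0.0000 → 0.0000 [wait]  ⇒ S*(3)=-
t_2: node(2,0) S=145.9036 payoff=4.0264 vs cont=6.2171 → 6.2171 [wait]  node(2,1) S=156.3200 payoff=0.0000 vs cont=1.7918 → 1.7918 [wait]  node(2,2) S=167.4801 payoff=0.0000 vs cont=0.2416 → 0.2416 [wait]  ⇒ S*(2)=-
t_1: node(1,0) S=151.0220 payoff=0.0000 vs cont=3.9367 → 3.9367 [wait]  node(1,1) S=161.8039 payoff=0.0000 vs cont=0.9936 → 0.9936 [wait]  ⇒ S*(1)=-
t_0: node(0,0) S=156.3200 payoff=0.0000 vs cont=2.4204 → 2.4204 [wait]  ⇒ S*(0)=-

price = 2.4204
boundary = - - - - 136.1812 140.9586 136.1812
tree:
2.4204
3.9367 0.9936
6.2171 1.7918 0.2416
9.4632 3.1656 0.4977 0.0000
13.7488 5.4384 1.0256 0.0000 0.0000
18.3642 8.9714 2.1132 0.0000 0.0000 0.0000
22.8232 13.7488 4.3541 0.0000 0.0000 0.0000 0.0000
27.1311 18.3642 8.9714 0.0000 0.0000 0.0000 0.0000 0.0000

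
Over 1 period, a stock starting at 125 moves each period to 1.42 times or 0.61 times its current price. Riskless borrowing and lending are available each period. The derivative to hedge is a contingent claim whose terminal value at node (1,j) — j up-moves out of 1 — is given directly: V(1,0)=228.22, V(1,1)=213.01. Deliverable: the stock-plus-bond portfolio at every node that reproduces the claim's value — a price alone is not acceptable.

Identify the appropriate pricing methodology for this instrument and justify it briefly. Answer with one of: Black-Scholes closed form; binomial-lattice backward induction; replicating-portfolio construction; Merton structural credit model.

framework: replicating-portfolio construction

Key observation: since the answer must list Δ and B at each node of the 1.42/0.61 lattice on 125, the replicating-portfolio method — solving the two-state system at every node — is the one that applies.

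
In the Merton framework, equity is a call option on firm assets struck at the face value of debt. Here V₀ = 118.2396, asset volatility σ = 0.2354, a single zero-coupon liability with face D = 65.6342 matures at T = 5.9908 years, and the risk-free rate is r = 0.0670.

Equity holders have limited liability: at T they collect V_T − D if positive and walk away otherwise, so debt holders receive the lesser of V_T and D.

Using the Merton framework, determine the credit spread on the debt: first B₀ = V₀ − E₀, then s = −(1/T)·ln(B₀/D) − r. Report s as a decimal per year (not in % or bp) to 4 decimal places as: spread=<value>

spread=0.0027

Apply the equity-as-call identities (strike 65.6342, horizon 5.9908 years):
d₁ = [ln(V₀/D) + (r + σ²/2)T] / (σ√T)
   = [ln(118.2396/65.6342) + (0.0670 + 0.5·0.2354²)·5.9908] / (0.2354·√5.9908)
   = [0.588616 + 0.567368] / 0.576168 = 2.006333
d₂ = d₁ − σ√T = 2.006333 − 0.576168 = 1.430166
N(d₁) = 0.977590,  N(d₂) = 0.923665,  e^(−rT) = 0.669393
E₀ = V₀·N(d₁) − D·e^(−rT)·N(d₂)
   = 118.2396·0.977590 − 65.6342·0.669393·0.923665 = 75.008494
B₀ = V₀ − E₀ = 118.2396 − 75.008494 = 43.231106
spread = −(1/T)·ln(B₀/D) − r = −(1/5.9908)·ln(43.231106/65.6342) − 0.0670 = 0.00269630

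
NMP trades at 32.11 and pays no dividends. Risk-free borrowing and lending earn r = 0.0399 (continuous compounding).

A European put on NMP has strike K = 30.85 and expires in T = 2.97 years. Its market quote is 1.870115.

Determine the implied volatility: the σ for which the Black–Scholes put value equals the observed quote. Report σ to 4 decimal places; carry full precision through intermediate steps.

sigma = 0.1852

At σ = 0.1852 the Black–Scholes value reproduces the quote:
σ√T = 0.1852·√2.97 = 0.319168
d₁ = (ln(S/K) + (r+σ²/2)T) / (σ√T) = (ln(32.11/30.85) + (0.0399+0.1852²/2)·2.97) / 0.319168 = (0.040031 + 0.169437) / 0.319168 = 0.656294
d₂ = d₁ − σ√T = 0.656294 − 0.319168 = 0.337126
e^{−rT} = 0.888249
N(−d₁) = 0.255818,  N(−d₂) = 0.368011
V = K·e^{−rT}·N(−d₂) − S·N(−d₁) = 10.084419 − 8.214304 = 1.870115 (the observed quote) — the price is monotone increasing in volatility, hence this σ is the only solution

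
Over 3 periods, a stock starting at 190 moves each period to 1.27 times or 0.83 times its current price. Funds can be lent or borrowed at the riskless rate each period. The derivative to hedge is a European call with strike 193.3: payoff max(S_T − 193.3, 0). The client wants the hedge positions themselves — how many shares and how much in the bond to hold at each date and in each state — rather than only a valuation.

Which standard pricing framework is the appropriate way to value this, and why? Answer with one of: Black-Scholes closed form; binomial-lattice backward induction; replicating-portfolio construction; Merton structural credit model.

framework: replicating-portfolio construction

Key observation: the deliverable is the dynamic trading strategy on the 3-step tree (spot 190, moves 1.27 and 0.83), so the valuation must go through the node-by-node replicating-portfolio solve.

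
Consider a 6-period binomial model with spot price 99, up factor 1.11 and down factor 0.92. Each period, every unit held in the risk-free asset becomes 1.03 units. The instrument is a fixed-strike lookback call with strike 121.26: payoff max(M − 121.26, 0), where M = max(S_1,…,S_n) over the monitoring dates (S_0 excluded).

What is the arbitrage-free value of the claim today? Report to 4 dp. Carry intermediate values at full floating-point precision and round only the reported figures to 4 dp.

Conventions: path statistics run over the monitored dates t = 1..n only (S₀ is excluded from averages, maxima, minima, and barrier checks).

No-arbitrage gives p* = (R−d)/(u−d) = 0.5789: enumerate every path, weight its payoff by its p*-probability, and discount by R^6.
Enumerate all 2^6 = 64 price paths (U = up ×1.11, D = down ×0.92); each path with k up-moves has probability p*^k·(1−p*)^(6−k).
DDDDDD: M=91.0800, payoff=0.0000, prob=0.005572
UDDDDD: M=109.8900, payoff=0.0000, prob=0.007662
DUDDDD: M=101.0988, payoff=0.0000, prob=0.007662
UUDDDD: M=121.9779, payoff=0.7179, prob=0.010535
DDUDDD: M=93.0109, payoff=0.0000, prob=0.007662
UDUDDD: M=112.2197, payoff=0.0000, prob=0.010535
DUUDDD: M=112.2197, payoff=0.0000, prob=0.010535
UUUDDD: M=135.3955, payoff=14.1355, prob=0.014485
DDDUDD: M=91.0800, payoff=0.0000, prob=0.007662
UDDUDD: M=109.8900, payoff=0.0000, prob=0.010535
DUDUDD: M=103.2421, payoff=0.0000, prob=0.010535
UUDUDD: M=124.5638, payoff=3.3038, prob=0.014485
DDUUDD: M=103.2421, payoff=0.0000, prob=0.010535
UDUUDD: M=124.5638, payoff=3.3038, prob=0.014485
DUUUDD: M=124.5638, payoff=3.3038, prob=0.014485
UUUUDD: M=150.2890, payoff=29.0290, prob=0.019917
DDDDUD: M=91.0800, payoff=0.0000, prob=0.007662
UDDDUD: M=109.8900, payoff=0.0000, prob=0.010535
DUDDUD: M=101.0988, payoff=0.0000, prob=0.010535
UUDDUD: M=121.9779, payoff=0.7179, prob=0.014485
DDUDUD: M=94.9827, payoff=0.0000, prob=0.010535
UDUDUD: M=114.5987, payoff=0.0000, prob=0.014485
DUUDUD: M=114.5987, payoff=0.0000, prob=0.014485
UUUDUD: M=138.2659, payoff=17.0059, prob=0.019917
DDDUUD: M=94.9827, payoff=0.0000, prob=0.010535
UDDUUD: M=114.5987, payoff=0.0000, prob=0.014485
DUDUUD: M=114.5987, payoff=0.0000, prob=0.014485
UUDUUD: M=138.2659, payoff=17.0059, prob=0.019917
DDUUUD: M=114.5987, payoff=0.0000, prob=0.014485
UDUUUD: M=138.2659, payoff=17.0059, prob=0.019917
DUUUUD: M=138.2659, payoff=17.0059, prob=0.019917
UUUUUD: M=166.8208, payoff=45.5608, prob=0.027386
DDDDDU: M=91.0800, payoff=0.0000, prob=0.007662
UDDDDU: M=109.8900, payoff=0.0000, prob=0.010535
DUDDDU: M=101.0988, payoff=0.0000, prob=0.010535
UUDDDU: M=121.9779, payoff=0.7179, prob=0.014485
DDUDDU: M=93.0109, payoff=0.0000, prob=0.010535
UDUDDU: M=112.2197, payoff=0.0000, prob=0.014485
DUUDDU: M=112.2197, payoff=0.0000, prob=0.014485
UUUDDU: M=135.3955, payoff=14.1355, prob=0.019917
DDDUDU: M=91.0800, payoff=0.0000, prob=0.010535
UDDUDU: M=109.8900, payoff=0.0000, prob=0.014485
DUDUDU: M=105.4308, payoff=0.0000, prob=0.014485
UUDUDU: M=127.2046, payoff=5.9446, prob=0.019917
DDUUDU: M=105.4308, payoff=0.0000, prob=0.014485
UDUUDU: M=127.2046, payoff=5.9446, prob=0.019917
DUUUDU: M=127.2046, payoff=5.9446, prob=0.019917
UUUUDU: M=153.4751, payoff=32.2151, prob=0.027386
DDDDUU: M=91.0800, payoff=0.0000, prob=0.010535
UDDDUU: M=109.8900, payoff=0.0000, prob=0.014485
DUDDUU: M=105.4308, payoff=0.0000, prob=0.014485
UUDDUU: M=127.2046, payoff=5.9446, prob=0.019917
DDUDUU: M=105.4308, payoff=0.0000, prob=0.014485
UDUDUU: M=127.2046, payoff=5.9446, prob=0.019917
DUUDUU: M=127.2046, payoff=5.9446, prob=0.019917
UUUDUU: M=153.4751, payoff=32.2151, prob=0.027386
DDDUUU: M=105.4308, payoff=0.0000, prob=0.014485
UDDUUU: M=127.2046, payoff=5.9446, prob=0.019917
DUDUUU: M=127.2046, payoff=5.9446, prob=0.019917
UUDUUU: M=153.4751, payoff=32.2151, prob=0.027386
DDUUUU: M=127.2046, payoff=5.9446, prob=0.019917
UDUUUU: M=153.4751, payoff=32.2151, prob=0.027386
DUUUUU: M=153.4751, payoff=32.2151, prob=0.027386
UUUUUU: M=185.1710, payoff=63.9110, prob=0.037656
Price = Σ prob·payoff / R^6 = 11.722457 / 1.194052 = 9.8174

price = 9.8174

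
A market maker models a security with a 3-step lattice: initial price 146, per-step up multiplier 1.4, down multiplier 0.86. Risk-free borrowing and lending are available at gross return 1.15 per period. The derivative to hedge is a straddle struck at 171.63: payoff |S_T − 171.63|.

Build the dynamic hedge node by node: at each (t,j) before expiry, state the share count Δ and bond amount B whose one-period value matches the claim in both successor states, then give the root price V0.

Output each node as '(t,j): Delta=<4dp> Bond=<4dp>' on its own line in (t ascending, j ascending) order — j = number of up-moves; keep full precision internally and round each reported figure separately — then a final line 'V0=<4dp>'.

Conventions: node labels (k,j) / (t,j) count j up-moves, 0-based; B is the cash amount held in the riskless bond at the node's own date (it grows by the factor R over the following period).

(0,0): Delta=0.5652 Bond=-29.7954
(1,0): Delta=0.0258 Bond=33.4582
(1,1): Delta=0.8508 Bond=-92.6465
(2,0): Delta=-1.0000 Bond=149.2435
(2,1): Delta=0.5690 Bond=-57.0114
(2,2): Delta=1.0000 Bond=-149.2435
V0=52.7176

The replicating-portfolio and risk-neutral prices coincide; use p* = (1.15−0.86)/(1.4−0.86) = 0.5370 for the latter.
Expiry values: V(3,0)=78.7658, V(3,1)=20.4558, V(3,2)=74.4676, V(3,3)=228.9940
(2,0): S=107.9816. Δ = (V_up−V_dn)/(S_up−S_dn) = (20.4558−78.7658)/(151.1742−92.8642) = -1.0000. V = [p*·20.4558 + (1−p*)·78.7658]/1.15 = 41.2619. B = V − Δ·S = 149.2435.
(2,1): S=175.7840. Δ = (V_up−V_dn)/(S_up−S_dn) = (74.4676−20.4558)/(246.0976−151.1742) = 0.5690. V = [p*·74.4676 + (1−p*)·20.4558]/1.15 = 43.0105. B = V − Δ·S = -57.0114.
(2,2): S=286.1600. Δ = (V_up−V_dn)/(S_up−S_dn) = (228.9940−74.4676)/(400.6240−246.0976) = 1.0000. V = [p*·228.9940 + (1−p*)·74.4676]/1.15 = 136.9165. B = V − Δ·S = -149.2435.
(1,0): S=125.5600. Δ = (V_up−V_dn)/(S_up−S_dn) = (43.0105−41.2619)/(175.7840−107.9816) = 0.0258. V = [p*·43.0105 + (1−p*)·41.2619]/1.15 = 36.6965. B = V − Δ·S = 33.4582.
(1,1): S=204.4000. Δ = (V_up−V_dn)/(S_up−S_dn) = (136.9165−43.0105)/(286.1600−175.7840) = 0.8508. V = [p*·136.9165 + (1−p*)·43.0105]/1.15 = 81.2535. B = V − Δ·S = -92.6465.
(0,0): S=146.0000. Δ = (V_up−V_dn)/(S_up−S_dn) = (81.2535−36.6965)/(204.4000−125.5600) = 0.5652. V = [p*·81.2535 + (1−p*)·36.6965]/1.15 = 52.7176. B = V − Δ·S = -29.7954.
Check: Δ(0,0)·S0 + B(0,0) = 52.7176 = V0.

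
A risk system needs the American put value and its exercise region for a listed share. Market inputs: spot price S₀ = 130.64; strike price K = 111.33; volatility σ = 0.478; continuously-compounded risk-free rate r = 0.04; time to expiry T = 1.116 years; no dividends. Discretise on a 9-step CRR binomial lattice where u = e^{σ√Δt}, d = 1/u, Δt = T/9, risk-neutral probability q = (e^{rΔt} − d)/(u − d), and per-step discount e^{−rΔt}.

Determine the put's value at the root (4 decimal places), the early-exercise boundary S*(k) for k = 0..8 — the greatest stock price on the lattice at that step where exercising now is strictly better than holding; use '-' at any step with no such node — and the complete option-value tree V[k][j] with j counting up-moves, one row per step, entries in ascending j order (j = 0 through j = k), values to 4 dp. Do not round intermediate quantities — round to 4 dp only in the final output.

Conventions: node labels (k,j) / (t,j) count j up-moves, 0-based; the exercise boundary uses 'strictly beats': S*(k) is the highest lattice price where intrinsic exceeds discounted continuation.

Δt=0.12400  u=1.18332  d=0.84508  q=0.47272  discount=0.99505
step 9 (expiry): payoffs max(K−S,0) = 82.6111 71.1167 55.0218 32.4852 0.9284 0.0000 0.0000 0.0000 0.0000 0.0000
step 8: (k=8,j=0): S=33.9835, K−S=77.3465, hold=76.7956 ⇒ V=77.3465 exercise | (k=8,j=1): S=47.5850, K−S=63.7450, hold=63.1941 ⇒ V=63.7450 exercise | (k=8,j=2): S=66.6304, K−S=44.6996, hold=44.1488 ⇒ V=44.6996 exercise | (k=8,j=3): S=93.2984, K−S=18.0316, hold=17.4808 ⇒ V=18.0316 exercise | (k=8,j=4): S=130.6400, K−S=0.0000, hold=0.4871 ⇒ V=0.4871 continue | (k=8,j=5): S=182.9271, K−S=0.0000, hold=0.0000 ⇒ V=0.0000 continue | (k=8,j=6): S=256.1415, K−S=0.0000, hold=0.0000 ⇒ V=0.0000 continue | (k=8,j=7): S=358.6591, K−S=0.0000, hold=0.0000 ⇒ V=0.0000 continue | (k=8,j=8): S=502.2082, K−S=0.0000, hold=0.0000 ⇒ V=0.0000 continue  boundary S*=93.2984
step 7: (k=7,j=0): S=40.2133, K−S=71.1167, hold=70.5659 ⇒ V=71.1167 exercise | (k=7,j=1): S=56.3082, K−S=55.0218, hold=54.4710 ⇒ V=55.0218 exercise | (k=7,j=2): S=78.8448, K−S=32.4852, hold=31.9343 ⇒ V=32.4852 exercise | (k=7,j=3): S=110.4016, K−S=0.9284, hold=9.6898 ⇒ V=9.6898 continue | (k=7,j=4): S=154.5885, K−S=0.0000, hold=0.2556 ⇒ V=0.2556 continue | (k=7,j=5): S=216.4607, K−S=0.0000, hold=0.0000 ⇒ V=0.0000 continue | (k=7,j=6): S=303.0965, K−S=0.0000, hold=0.0000 ⇒ V=0.0000 continue | (k=7,j=7): S=424.4073, K−S=0.0000, hold=0.0000 ⇒ V=0.0000 continue  boundary S*=78.8448
step 6: (k=6,j=0): S=47.5850, K−S=63.7450, hold=63.1941 ⇒ V=63.7450 exercise | (k=6,j=1): S=66.6304, K−S=44.6996, hold=44.1488 ⇒ V=44.6996 exercise | (k=6,j=2): S=93.2984, K−S=18.0316, hold=21.6019 ⇒ V=21.6019 continue | (k=6,j=3): S=130.6400, K−S=0.0000, hold=5.2042 ⇒ V=5.2042 continue | (k=6,j=4): S=182.9271, K−S=0.0000, hold=0.1341 ⇒ V=0.1341 continue | (k=6,j=5): S=256.1415, K−S=0.0000, hold=0.0000 ⇒ V=0.0000 continue | (k=6,j=6): S=358.6591, K−S=0.0000, hold=0.0000 ⇒ V=0.0000 continue  boundary S*=66.6304
step 5: (k=5,j=0): S=56.3082, K−S=55.0218, hold=54.4710 ⇒ V=55.0218 exercise | (k=5,j=1): S=78.8448, K−S=32.4852, hold=33.6137 ⇒ V=33.6137 continue | (k=5,j=2): S=110.4016, K−S=0.9284, hold=13.7819 ⇒ V=13.7819 continue | (k=5,j=3): S=154.5885, K−S=0.0000, hold=2.7936 ⇒ V=2.7936 continue | (k=5,j=4): S=216.4607, K−S=0.0000, hold=0.0704 ⇒ V=0.0704 continue | (k=5,j=5): S=303.0965, K−S=0.0000, hold=0.0000 ⇒ V=0.0000 continue  boundary S*=56.3082
step 4: (k=4,j=0): S=66.6304, K−S=44.6996, hold=44.6796 ⇒ V=44.6996 exercise | (k=4,j=1): S=93.2984, K−S=18.0316, hold=24.1189 ⇒ V=24.1189 continue | (k=4,j=2): S=130.6400, K−S=0.0000, hold=8.5450 ⇒ V=8.5450 continue | (k=4,j=3): S=182.9271, K−S=0.0000, hold=1.4988 ⇒ V=1.4988 continue | (k=4,j=4): S=256.1415, K−S=0.0000, hold=0.0369 ⇒ V=0.0369 continue  boundary S*=66.6304
step 3: (k=3,j=0): S=78.8448, K−S=32.4852, hold=34.7977 ⇒ V=34.7977 continue | (k=3,j=1): S=110.4016, K−S=0.9284, hold=16.6739 ⇒ V=16.6739 continue | (k=3,j=2): S=154.5885, K−S=0.0000, hold=5.1883 ⇒ V=5.1883 continue | (k=3,j=3): S=216.4607, K−S=0.0000, hold=0.8037 ⇒ V=0.8037 continue  boundary S*=-
step 2: (k=2,j=0): S=93.2984, K−S=18.0316, hold=26.1004 ⇒ V=26.1004 continue | (k=2,j=1): S=130.6400, K−S=0.0000, hold=11.1888 ⇒ V=11.1888 continue | (k=2,j=2): S=182.9271, K−S=0.0000, hold=3.1002 ⇒ V=3.1002 continue  boundary S*=-
step 1: (k=1,j=0): S=110.4016, K−S=0.9284, hold=18.9572 ⇒ V=18.9572 continue | (k=1,j=1): S=154.5885, K−S=0.0000, hold=7.3287 ⇒ V=7.3287 continue  boundary S*=-
step 0: (k=0,j=0): S=130.6400, K−S=0.0000, hold=13.3936 ⇒ V=13.3936 continue  boundary S*=-

price = 13.3936
boundary = - - - - 66.6304 56.3082 66.6304 78.8448 93.2984
tree:
13.3936
18.9572 7.3287
26.1004 11.1888 3.1002
34.7977 16.6739 5.1883 0.8037
44.6996 24.1189 8.5450 1.4988 0.0369
55.0218 33.6137 13.7819 2.7936 0.0704 0.0000
63.7450 44.6996 21.6019 5.2042 0.1341 0.0000 0.0000
71.1167 55.0218 32.4852 9.6898 0.2556 0.0000 0.0000 0.0000
77.3465 63.7450 44.6996 18.0316 0.4871 0.0000 0.0000 0.0000 0.0000
82.6111 71.1167 55.0218 32.4852 0.9284 0.0000 0.0000 0.0000 0.0000 0.0000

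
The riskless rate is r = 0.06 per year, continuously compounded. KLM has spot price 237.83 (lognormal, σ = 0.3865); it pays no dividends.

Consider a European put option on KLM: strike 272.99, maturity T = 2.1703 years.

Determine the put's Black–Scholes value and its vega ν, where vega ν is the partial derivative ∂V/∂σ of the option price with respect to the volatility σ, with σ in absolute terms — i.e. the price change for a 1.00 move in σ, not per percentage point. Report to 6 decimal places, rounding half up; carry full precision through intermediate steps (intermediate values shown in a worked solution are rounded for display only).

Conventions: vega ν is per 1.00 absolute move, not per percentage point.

σ√T = 0.3865·√2.1703 = 0.569389
d₁ = (ln(S/K) + (r+σ²/2)T) / (σ√T) = (ln(237.83/272.99) + (0.06+0.3865²/2)·2.1703) / 0.569389 = (-0.137879 + 0.292320) / 0.569389 = 0.271240
d₂ = d₁ − σ√T = 0.271240 − 0.569389 = -0.298150
e^{−rT} = 0.877904
N(−d₁) = 0.393103,  N(−d₂) = 0.617205
Put price V = K·e^{−rT}·N(−d₂) − S·N(−d₁) = 147.918860 − 93.491751 = 54.427109
φ(d₁) = (1/√(2π))·e^{−d₁²/2} = 0.384534
ν = S·φ(d₁)·√T = 134.728921

price = 54.427109
ν = 134.728921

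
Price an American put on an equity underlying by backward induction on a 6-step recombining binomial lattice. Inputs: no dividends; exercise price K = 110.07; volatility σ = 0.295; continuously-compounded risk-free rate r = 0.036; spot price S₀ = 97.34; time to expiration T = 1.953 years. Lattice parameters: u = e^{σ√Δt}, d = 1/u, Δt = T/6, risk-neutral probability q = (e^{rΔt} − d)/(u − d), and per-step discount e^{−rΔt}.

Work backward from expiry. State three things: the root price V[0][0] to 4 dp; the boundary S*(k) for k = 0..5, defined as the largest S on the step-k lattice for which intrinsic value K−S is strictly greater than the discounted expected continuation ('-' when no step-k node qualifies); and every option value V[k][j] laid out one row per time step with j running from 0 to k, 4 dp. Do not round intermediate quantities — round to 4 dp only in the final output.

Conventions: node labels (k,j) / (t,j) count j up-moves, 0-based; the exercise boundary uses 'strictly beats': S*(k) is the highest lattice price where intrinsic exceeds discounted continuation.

params: Δt=0.32550 u=1.18330 d=0.84510 q=0.49287 e^(-rΔt)=0.98835
t_6 payoffs: 74.6109 60.4205 40.5510 12.7300 0.0000 0.0000 0.0000
t_5: node(5,0) S=41.9586 payoff=68.1114 vs cont=66.8291 → 68.1114 [stop]  node(5,1) S=58.7502 payoff=51.3198 vs cont=50.0375 → 51.3198 [stop]  node(5,2) S=82.2616 payoff=27.8084 vs cont=26.5261 → 27.8084 [stop]  node(5,3) S=115.1822 payoff=0.0000 vs cont=6.3805 → 6.3805 [wait]  node(5,4) S=161.2774 payoff=0.0000 vs cont=0.0000 → 0.0000 [wait]  node(5,5) S=225.8195 payoff=0.0000 vs cont=0.0000 → 0.0000 [wait]  ⇒ S*(5)=82.2616
t_4: node(4,0) S=49.6495 payoff=60.4205 vs cont=59.1382 → 60.4205 [stop]  node(4,1) S=69.5190 payoff=40.5510 vs cont=39.2688 → 40.5510 [stop]  node(4,2) S=97.3400 payoff=12.7300 vs cont=17.0462 → 17.0462 [wait]  node(4,3) S=136.2948 payoff=0.0000 vs cont=3.1980 → 3.1980 [wait]  node(4,4) S=190.8391 payoff=0.0000 vs cont=0.0000 → 0.0000 [wait]  ⇒ S*(4)=69.5190
t_3: node(3,0) S=58.7502 payoff=51.3198 vs cont=50.0375 → 51.3198 [stop]  node(3,1) S=82.2616 payoff=27.8084 vs cont=28.6287 → 28.6287 [wait]  node(3,2) S=115.1822 payoff=0.0000 vs cont=10.1017 → 10.1017 [wait]  node(3,3) S=161.2774 payoff=0.0000 vs cont=1.6029 → 1.6029 [wait]  ⇒ S*(3)=58.7502
t_2: node(2,0) S=69.5190 payoff=40.5510 vs cont=39.6683 → 40.5510 [stop]  node(2,1) S=97.3400 payoff=12.7300 vs cont=19.2701 → 19.2701 [wait]  node(2,2) S=136.2948 payoff=0.0000 vs cont=5.8440 → 5.8440 [wait]  ⇒ S*(2)=69.5190
t_1: node(1,0) S=82.2616 payoff=27.8084 vs cont=29.7120 → 29.7120 [wait]  node(1,1) S=115.1822 payoff=0.0000 vs cont=12.5053 → 12.5053 [wait]  ⇒ S*(1)=-
t_0: node(0,0) S=97.3400 payoff=12.7300 vs cont=20.9839 → 20.9839 [wait]  ⇒ S*(0)=-

price = 20.9839
boundary = - - 69.5190 58.7502 69.5190 82.2616
tree:
20.9839
29.7120 12.5053
40.5510 19.2701 5.8440
51.3198 28.6287 10.1017 1.6029
60.4205 40.5510 17.0462 3.1980 0.0000
68.1114 51.3198 27.8084 6.3805 0.0000 0.0000
74.6109 60.4205 40.5510 12.7300 0.0000 0.0000 0.0000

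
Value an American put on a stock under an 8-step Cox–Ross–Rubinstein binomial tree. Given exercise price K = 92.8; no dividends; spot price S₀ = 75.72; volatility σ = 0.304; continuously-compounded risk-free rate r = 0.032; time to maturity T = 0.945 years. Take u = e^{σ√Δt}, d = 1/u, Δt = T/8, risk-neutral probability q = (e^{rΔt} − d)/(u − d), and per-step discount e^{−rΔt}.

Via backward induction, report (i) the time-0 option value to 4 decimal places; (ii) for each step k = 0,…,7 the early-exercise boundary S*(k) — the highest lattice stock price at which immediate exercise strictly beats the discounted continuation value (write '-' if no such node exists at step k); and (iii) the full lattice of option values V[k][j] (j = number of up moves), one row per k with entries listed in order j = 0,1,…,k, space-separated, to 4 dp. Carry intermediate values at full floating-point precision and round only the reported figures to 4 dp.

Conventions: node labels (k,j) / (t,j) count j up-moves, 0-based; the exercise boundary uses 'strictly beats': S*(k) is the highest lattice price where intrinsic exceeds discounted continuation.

price = 19.1132
boundary = - - 61.4410 68.2078 61.4410 68.2078 75.7200 84.0595
tree:
19.1132
24.9016 13.2835
31.3590 18.4258 8.0762
37.4546 24.5922 12.2005 3.8799
42.9454 31.3590 17.7453 6.5692 1.1330
47.8914 37.4546 24.5922 10.8121 2.2387 0.0000
52.3468 42.9454 31.3590 17.0800 4.4235 0.0000 0.0000
56.3601 47.8914 37.4546 24.5922 8.7405 0.0000 0.0000 0.0000
59.9753 52.3468 42.9454 31.3590 17.0800 0.0000 0.0000 0.0000 0.0000

Δt=0.11812, u=1.11014, d=0.90079, q=0.49199, disc=e^(-rΔt)=0.99623
k=8 terminal: V=max(K-S,0) → 59.9753 52.3468 42.9454 31.3590 17.0800 0.0000 0.0000 0.0000 0.0000
k=7: j=0 S=36.4399 intr=56.3601 cont=56.0100 V=56.3601[EX]; j=1 S=44.9086 intr=47.8914 cont=47.5413 V=47.8914[EX]; j=2 S=55.3454 intr=37.4546 cont=37.1044 V=37.4546[EX]; j=3 S=68.2078 intr=24.5922 cont=24.2420 V=24.5922[EX]; j=4 S=84.0595 intr=8.7405 cont=8.6440 V=8.7405[EX]; j=5 S=103.5951 intr=0.0000 cont=0.0000 V=0.0000[hold]; j=6 S=127.6709 intr=0.0000 cont=0.0000 V=0.0000[hold]; j=7 S=157.3419 intr=0.0000 cont=0.0000 V=0.0000[hold]  S*(7)=84.0595
k=6: j=0 S=40.4532 intr=52.3468 cont=51.9967 V=52.3468[EX]; j=1 S=49.8546 intr=42.9454 cont=42.5952 V=42.9454[EX]; j=2 S=61.4410 intr=31.3590 cont=31.0089 V=31.3590[EX]; j=3 S=75.7200 intr=17.0800 cont=16.7299 V=17.0800[EX]; j=4 S=93.3175 intr=0.0000 cont=4.4235 V=4.4235[hold]; j=5 S=115.0047 intr=0.0000 cont=0.0000 V=0.0000[hold]; j=6 S=141.7321 intr=0.0000 cont=0.0000 V=0.0000[hold]  S*(6)=75.7200
k=5: j=0 S=44.9086 intr=47.8914 cont=47.5413 V=47.8914[EX]; j=1 S=55.3454 intr=37.4546 cont=37.1044 V=37.4546[EX]; j=2 S=68.2078 intr=24.5922 cont=24.2420 V=24.5922[EX]; j=3 S=84.0595 intr=8.7405 cont=10.8121 V=10.8121[hold]; j=4 S=103.5951 intr=0.0000 cont=2.2387 V=2.2387[hold]; j=5 S=127.6709 intr=0.0000 cont=0.0000 V=0.0000[hold]  S*(5)=68.2078
k=4: j=0 S=49.8546 intr=42.9454 cont=42.5952 V=42.9454[EX]; j=1 S=61.4410 intr=31.3590 cont=31.0089 V=31.3590[EX]; j=2 S=75.7200 intr=17.0800 cont=17.7453 V=17.7453[hold]; j=3 S=93.3175 intr=0.0000 cont=6.5692 V=6.5692[hold]; j=4 S=115.0047 intr=0.0000 cont=1.1330 V=1.1330[hold]  S*(4)=61.4410
k=3: j=0 S=55.3454 intr=37.4546 cont=37.1044 V=37.4546[EX]; j=1 S=68.2078 intr=24.5922 cont=24.5681 V=24.5922[EX]; j=2 S=84.0595 intr=8.7405 cont=12.2005 V=12.2005[hold]; j=3 S=103.5951 intr=0.0000 cont=3.8799 V=3.8799[hold]  S*(3)=68.2078
k=2: j=0 S=61.4410 intr=31.3590 cont=31.0089 V=31.3590[EX]; j=1 S=75.7200 intr=17.0800 cont=18.4258 V=18.4258[hold]; j=2 S=93.3175 intr=0.0000 cont=8.0762 V=8.0762[hold]  S*(2)=61.4410
k=1: j=0 S=68.2078 intr=24.5922 cont=24.9016 V=24.9016[hold]; j=1 S=84.0595 intr=8.7405 cont=13.2835 V=13.2835[hold]  S*(1)=-
k=0: j=0 S=75.7200 intr=17.0800 cont=19.1132 V=19.1132[hold]  S*(0)=-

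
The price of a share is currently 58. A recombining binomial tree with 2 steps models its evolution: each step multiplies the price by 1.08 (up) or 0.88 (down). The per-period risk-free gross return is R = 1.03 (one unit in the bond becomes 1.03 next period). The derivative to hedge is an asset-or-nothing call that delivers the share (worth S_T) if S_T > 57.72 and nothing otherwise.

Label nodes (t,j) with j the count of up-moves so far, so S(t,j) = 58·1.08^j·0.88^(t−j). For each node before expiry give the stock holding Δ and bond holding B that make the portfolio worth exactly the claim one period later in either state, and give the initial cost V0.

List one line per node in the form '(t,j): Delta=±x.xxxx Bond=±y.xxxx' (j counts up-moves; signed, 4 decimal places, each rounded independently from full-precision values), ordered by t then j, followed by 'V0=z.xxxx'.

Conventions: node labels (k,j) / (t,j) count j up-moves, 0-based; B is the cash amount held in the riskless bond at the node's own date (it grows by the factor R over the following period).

Under the risk-neutral measure, an up-move has probability p* = (R−d)/(u−d) = 0.7500 and values discount at R = 1.03.
Terminal payoffs: V(2,0)=0.0000, V(2,1)=0.0000, V(2,2)=67.6512
(1,0): S=51.0400. Δ = (V_up−V_dn)/(S_up−S_dn) = (0.0000−0.0000)/(55.1232−44.9152) = 0.0000. V = [p*·0.0000 + (1−p*)·0.0000]/1.03 = 0.0000. B = V − Δ·S = 0.0000.
(1,1): S=62.6400. Δ = (V_up−V_dn)/(S_up−S_dn) = (67.6512−0.0000)/(67.6512−55.1232) = 5.4000. V = [p*·67.6512 + (1−p*)·0.0000]/1.03 = 49.2606. B = V − Δ·S = -288.9954.
(0,0): S=58.0000. Δ = (V_up−V_dn)/(S_up−S_dn) = (49.2606−0.0000)/(62.6400−51.0400) = 4.2466. V = [p*·49.2606 + (1−p*)·0.0000]/1.03 = 35.8694. B = V − Δ·S = -210.4336.
Check: Δ(0,0)·S0 + B(0,0) = 35.8694 = V0.

(0,0): Delta=4.2466 Bond=-210.4336
(1,0): Delta=0.0000 Bond=0.0000
(1,1): Delta=5.4000 Bond=-288.9954
V0=35.8694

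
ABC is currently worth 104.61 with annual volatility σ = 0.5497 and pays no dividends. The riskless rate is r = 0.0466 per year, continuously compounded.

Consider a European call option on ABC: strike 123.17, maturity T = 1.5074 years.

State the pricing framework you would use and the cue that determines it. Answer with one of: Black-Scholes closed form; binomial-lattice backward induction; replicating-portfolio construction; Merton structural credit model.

framework: Black-Scholes closed form

Key observation: everything needed for the exact continuous-time valuation of the European call on ABC (strike 123.17) is given, and no feature rules the closed form out.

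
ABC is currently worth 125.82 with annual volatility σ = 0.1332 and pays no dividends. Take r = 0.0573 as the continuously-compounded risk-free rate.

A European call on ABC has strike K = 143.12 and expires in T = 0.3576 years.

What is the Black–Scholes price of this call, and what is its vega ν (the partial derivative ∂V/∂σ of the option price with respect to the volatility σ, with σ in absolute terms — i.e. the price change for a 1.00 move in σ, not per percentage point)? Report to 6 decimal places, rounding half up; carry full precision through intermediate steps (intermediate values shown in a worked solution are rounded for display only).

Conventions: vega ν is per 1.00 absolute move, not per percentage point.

σ√T = 0.1332·√0.3576 = 0.079653
d₁ = (ln(S/K) + (r+σ²/2)T) / (σ√T) = (ln(125.82/143.12) + (0.0573+0.1332²/2)·0.3576) / 0.079653 = (-0.128831 + 0.023663) / 0.079653 = -1.320329
d₂ = d₁ − σ√T = -1.320329 − 0.079653 = -1.399982
e^{−rT} = 0.979718
N(d₁) = 0.093363,  N(d₂) = 0.080759
Call price V = S·N(d₁) − K·e^{−rT}·N(d₂) = 11.746892 − 11.323861 = 0.423031
φ(d₁) = (1/√(2π))·e^{−d₁²/2} = 0.166865
ν = S·φ(d₁)·√T = 12.554886

price = 0.423031
ν = 12.554886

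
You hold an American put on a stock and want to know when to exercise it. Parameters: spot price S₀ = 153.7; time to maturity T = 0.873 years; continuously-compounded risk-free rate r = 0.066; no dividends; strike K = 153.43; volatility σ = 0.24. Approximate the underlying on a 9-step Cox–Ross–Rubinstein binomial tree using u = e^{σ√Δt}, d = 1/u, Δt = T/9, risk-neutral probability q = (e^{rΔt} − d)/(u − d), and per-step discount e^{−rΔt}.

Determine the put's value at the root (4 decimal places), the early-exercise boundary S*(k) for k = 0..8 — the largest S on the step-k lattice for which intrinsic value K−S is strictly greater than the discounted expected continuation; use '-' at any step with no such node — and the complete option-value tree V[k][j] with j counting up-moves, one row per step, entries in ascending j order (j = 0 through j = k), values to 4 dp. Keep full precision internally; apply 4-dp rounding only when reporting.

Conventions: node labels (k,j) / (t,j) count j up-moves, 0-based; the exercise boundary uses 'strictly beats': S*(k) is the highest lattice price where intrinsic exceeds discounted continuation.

price = 10.5216
boundary = - - - 122.8249 113.9788 122.8249 132.3576 122.8249 132.3576
tree:
10.5216
15.4790 6.1515
22.1174 9.6443 3.0572
30.6051 14.6856 5.1874 1.1614
39.4512 21.6164 8.5757 2.1760 0.2549
47.6602 30.6051 13.7239 4.0088 0.5393 0.0000
55.2780 39.4512 21.0724 7.2232 1.1409 0.0000 0.0000
62.3471 47.6602 30.6051 12.6207 2.4134 0.0000 0.0000 0.0000
68.9071 55.2780 39.4512 21.0724 5.1053 0.0000 0.0000 0.0000 0.0000
74.9947 62.3471 47.6602 30.6051 10.7998 0.0000 0.0000 0.0000 0.0000 0.0000

Δt=0.09700, u=1.07761, d=0.92798, q=0.52424, disc=e^(-rΔt)=0.99362
k=9 terminal: V=max(K-S,0) → 74.9947 62.3471 47.6602 30.6051 10.7998 0.0000 0.0000 0.0000 0.0000 0.0000
k=8: j=0 S=84.5229 intr=68.9071 cont=67.9280 V=68.9071[EX]; j=1 S=98.1520 intr=55.2780 cont=54.2989 V=55.2780[EX]; j=2 S=113.9788 intr=39.4512 cont=38.4721 V=39.4512[EX]; j=3 S=132.3576 intr=21.0724 cont=20.0933 V=21.0724[EX]; j=4 S=153.7000 intr=0.0000 cont=5.1053 V=5.1053[hold]; j=5 S=178.4838 intr=0.0000 cont=0.0000 V=0.0000[hold]; j=6 S=207.2639 intr=0.0000 cont=0.0000 V=0.0000[hold]; j=7 S=240.6848 intr=0.0000 cont=0.0000 V=0.0000[hold]; j=8 S=279.4947 intr=0.0000 cont=0.0000 V=0.0000[hold]  S*(8)=132.3576
k=7: j=0 S=91.0829 intr=62.3471 cont=61.3680 V=62.3471[EX]; j=1 S=105.7698 intr=47.6602 cont=46.6811 V=47.6602[EX]; j=2 S=122.8249 intr=30.6051 cont=29.6260 V=30.6051[EX]; j=3 S=142.6302 intr=10.7998 cont=12.6207 V=12.6207[hold]; j=4 S=165.6290 intr=0.0000 cont=2.4134 V=2.4134[hold]; j=5 S=192.3363 intr=0.0000 cont=0.0000 V=0.0000[hold]; j=6 S=223.3501 intr=0.0000 cont=0.0000 V=0.0000[hold]; j=7 S=259.3648 intr=0.0000 cont=0.0000 V=0.0000[hold]  S*(7)=122.8249
k=6: j=0 S=98.1520 intr=55.2780 cont=54.2989 V=55.2780[EX]; j=1 S=113.9788 intr=39.4512 cont=38.4721 V=39.4512[EX]; j=2 S=132.3576 intr=21.0724 cont=21.0417 V=21.0724[EX]; j=3 S=153.7000 intr=0.0000 cont=7.2232 V=7.2232[hold]; j=4 S=178.4838 intr=0.0000 cont=1.1409 V=1.1409[hold]; j=5 S=207.2639 intr=0.0000 cont=0.0000 V=0.0000[hold]; j=6 S=240.6848 intr=0.0000 cont=0.0000 V=0.0000[hold]  S*(6)=132.3576
k=5: j=0 S=105.7698 intr=47.6602 cont=46.6811 V=47.6602[EX]; j=1 S=122.8249 intr=30.6051 cont=29.6260 V=30.6051[EX]; j=2 S=142.6302 intr=10.7998 cont=13.7239 V=13.7239[hold]; j=3 S=165.6290 intr=0.0000 cont=4.0088 V=4.0088[hold]; j=4 S=192.3363 intr=0.0000 cont=0.5393 V=0.5393[hold]; j=5 S=223.3501 intr=0.0000 cont=0.0000 V=0.0000[hold]  S*(5)=122.8249
k=4: j=0 S=113.9788 intr=39.4512 cont=38.4721 V=39.4512[EX]; j=1 S=132.3576 intr=21.0724 cont=21.6164 V=21.6164[hold]; j=2 S=153.7000 intr=0.0000 cont=8.5757 V=8.5757[hold]; j=3 S=178.4838 intr=0.0000 cont=2.1760 V=2.1760[hold]; j=4 S=207.2639 intr=0.0000 cont=0.2549 V=0.2549[hold]  S*(4)=113.9788
k=3: j=0 S=122.8249 intr=30.6051 cont=29.9093 V=30.6051[EX]; j=1 S=142.6302 intr=10.7998 cont=14.6856 V=14.6856[hold]; j=2 S=165.6290 intr=0.0000 cont=5.1874 V=5.1874[hold]; j=3 S=192.3363 intr=0.0000 cont=1.1614 V=1.1614[hold]  S*(3)=122.8249
k=2: j=0 S=132.3576 intr=21.0724 cont=22.1174 V=22.1174[hold]; j=1 S=153.7000 intr=0.0000 cont=9.6443 V=9.6443[hold]; j=2 S=178.4838 intr=0.0000 cont=3.0572 V=3.0572[hold]  S*(2)=-
k=1: j=0 S=142.6302 intr=10.7998 cont=15.4790 V=15.4790[hold]; j=1 S=165.6290 intr=0.0000 cont=6.1515 V=6.1515[hold]  S*(1)=-
k=0: j=0 S=153.7000 intr=0.0000 cont=10.5216 V=10.5216[hold]  S*(0)=-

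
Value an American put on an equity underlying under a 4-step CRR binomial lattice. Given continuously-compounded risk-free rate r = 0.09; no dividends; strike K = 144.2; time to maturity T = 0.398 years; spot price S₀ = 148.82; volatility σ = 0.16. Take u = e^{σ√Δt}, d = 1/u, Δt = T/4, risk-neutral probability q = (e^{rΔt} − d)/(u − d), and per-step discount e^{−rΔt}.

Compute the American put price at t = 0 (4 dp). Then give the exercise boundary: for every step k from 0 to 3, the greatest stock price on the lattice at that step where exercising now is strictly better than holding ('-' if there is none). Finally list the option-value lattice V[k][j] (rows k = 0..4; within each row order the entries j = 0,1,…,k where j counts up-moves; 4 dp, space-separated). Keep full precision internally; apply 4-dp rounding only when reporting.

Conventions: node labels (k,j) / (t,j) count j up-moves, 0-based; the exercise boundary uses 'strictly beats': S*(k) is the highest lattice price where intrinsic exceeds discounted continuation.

Δt=0.09950, u=1.05177, d=0.95078, q=0.57646, disc=e^(-rΔt)=0.99108
k=4 terminal: V=max(K-S,0) → 22.5852 9.6686 0.0000 0.0000 0.0000
k=3: j=0 S=127.9102 intr=16.2898 cont=15.0043 V=16.2898[EX]; j=1 S=141.4955 intr=2.7045 cont=4.0585 V=4.0585[hold]; j=2 S=156.5237 intr=0.0000 cont=0.0000 V=0.0000[hold]; j=3 S=173.1480 intr=0.0000 cont=0.0000 V=0.0000[hold]  S*(3)=127.9102
k=2: j=0 S=134.5314 intr=9.6686 cont=9.1566 V=9.6686[EX]; j=1 S=148.8200 intr=0.0000 cont=1.7036 V=1.7036[hold]; j=2 S=164.6261 intr=0.0000 cont=0.0000 V=0.0000[hold]  S*(2)=134.5314
k=1: j=0 S=141.4955 intr=2.7045 cont=5.0318 V=5.0318[hold]; j=1 S=156.5237 intr=0.0000 cont=0.7151 V=0.7151[hold]  S*(1)=-
k=0: j=0 S=148.8200 intr=0.0000 cont=2.5207 V=2.5207[hold]  S*(0)=-

price = 2.5207
boundary = - - 134.5314 127.9102
tree:
2.5207
5.0318 0.7151
9.6686 1.7036 0.0000
16.2898 4.0585 0.0000 0.0000
22.5852 9.6686 0.0000 0.0000 0.0000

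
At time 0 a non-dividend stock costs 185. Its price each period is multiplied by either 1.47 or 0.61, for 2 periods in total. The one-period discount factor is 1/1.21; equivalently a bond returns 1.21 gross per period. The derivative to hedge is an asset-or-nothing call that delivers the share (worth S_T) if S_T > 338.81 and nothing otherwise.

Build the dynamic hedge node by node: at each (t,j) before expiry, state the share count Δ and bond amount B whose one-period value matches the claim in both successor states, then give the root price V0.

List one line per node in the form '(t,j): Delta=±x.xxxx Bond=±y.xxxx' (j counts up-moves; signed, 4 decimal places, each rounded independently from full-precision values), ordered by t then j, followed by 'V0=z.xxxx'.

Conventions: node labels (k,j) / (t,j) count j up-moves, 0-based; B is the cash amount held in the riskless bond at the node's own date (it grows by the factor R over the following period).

(0,0): Delta=1.4488 Bond=-135.1201
(1,0): Delta=0.0000 Bond=0.0000
(1,1): Delta=1.7093 Bond=-234.3432
V0=132.9050

Since d<R<u, set p* = (R−d)/(u−d) = 0.6977; price each node as the discounted p*-expectation of its children.
Payoffs at expiry: V(2,0)=0.0000, V(2,1)=0.0000, V(2,2)=399.7665
(1,0): S=112.8500. Δ = (V_up−V_dn)/(S_up−S_dn) = (0.0000−0.0000)/(165.8895−68.8385) = 0.0000. V = [p*·0.0000 + (1−p*)·0.0000]/1.21 = 0.0000. B = V − Δ·S = 0.0000.
(1,1): S=271.9500. Δ = (V_up−V_dn)/(S_up−S_dn) = (399.7665−0.0000)/(399.7665−165.8895) = 1.7093. V = [p*·399.7665 + (1−p*)·0.0000]/1.21 = 230.5015. B = V − Δ·S = -234.3432.
(0,0): S=185.0000. Δ = (V_up−V_dn)/(S_up−S_dn) = (230.5015−0.0000)/(271.9500−112.8500) = 1.4488. V = [p*·230.5015 + (1−p*)·0.0000]/1.21 = 132.9050. B = V − Δ·S = -135.1201.
As a check, the time-0 holding Δ(0,0)·S0 + B(0,0) comes to 132.9050 — exactly V0.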